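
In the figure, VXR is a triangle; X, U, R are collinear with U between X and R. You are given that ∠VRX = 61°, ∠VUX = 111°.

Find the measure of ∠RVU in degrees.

∠RVU = 50°

1. ∠URV = 61°  [U on ray RX]
2. ∠RUV = 69°  [linear pair at U on XR]
3. ∠RVU = 50°  [△VUR]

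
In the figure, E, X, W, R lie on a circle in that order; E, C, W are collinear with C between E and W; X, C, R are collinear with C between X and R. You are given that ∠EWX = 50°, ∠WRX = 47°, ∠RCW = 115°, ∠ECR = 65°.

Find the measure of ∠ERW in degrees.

∠ERW = 97°

1. ∠ERX = 50°  [same arc EX]
2. ∠EWR = 18°  [△WCR]
3. ∠REW = 65°  [△ECR]
4. ∠ERW = 97°  [△EWR]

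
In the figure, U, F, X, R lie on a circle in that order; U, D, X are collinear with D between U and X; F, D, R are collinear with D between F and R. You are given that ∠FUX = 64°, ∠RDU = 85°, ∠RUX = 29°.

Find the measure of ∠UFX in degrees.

1. ∠FDX = 85°  [vertical angles at D]
2. ∠RFX = 29°  [same arc XR]
3. ∠FXU = 66°  [△FDX]
4. ∠UFX = 50°  [△UFX]

∠UFX = 50°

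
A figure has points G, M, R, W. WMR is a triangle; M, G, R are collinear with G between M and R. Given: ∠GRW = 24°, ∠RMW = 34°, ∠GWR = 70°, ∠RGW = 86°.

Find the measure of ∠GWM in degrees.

1. ∠GMW = 34°  [G on ray MR]
2. ∠MGW = 94°  [linear pair at G on MR]
3. ∠GWM = 52°  [△WMG]

∠GWM = 52°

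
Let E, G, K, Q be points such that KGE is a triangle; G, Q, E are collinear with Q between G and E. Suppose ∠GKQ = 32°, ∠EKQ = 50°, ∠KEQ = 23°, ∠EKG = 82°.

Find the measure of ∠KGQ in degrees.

1. ∠GEK = 23°  [Q on ray EG]
2. ∠EGK = 75°  [△KGE]
3. ∠KGQ = 75°  [Q on ray GE]

∠KGQ = 75°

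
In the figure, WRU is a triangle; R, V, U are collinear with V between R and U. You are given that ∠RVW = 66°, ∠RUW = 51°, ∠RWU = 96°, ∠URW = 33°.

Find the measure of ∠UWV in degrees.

1. ∠UVW = 114°  [linear pair at V on RU]
2. ∠VUW = 51°  [V on ray UR]
3. ∠UWV = 15°  [△WVU]

∠UWV = 15°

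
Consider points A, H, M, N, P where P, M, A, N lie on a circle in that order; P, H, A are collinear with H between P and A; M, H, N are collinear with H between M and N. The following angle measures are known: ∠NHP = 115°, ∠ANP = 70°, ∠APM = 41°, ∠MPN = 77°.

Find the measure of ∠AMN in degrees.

1. ∠AHM = 115°  [vertical angles at H]
2. ∠AMP = 110°  [cyclic PMAN, opposite ∠M+∠N]
3. ∠MAP = 29°  [△PMA]
4. ∠AMN = 36°  [△MHA]

∠AMN = 36°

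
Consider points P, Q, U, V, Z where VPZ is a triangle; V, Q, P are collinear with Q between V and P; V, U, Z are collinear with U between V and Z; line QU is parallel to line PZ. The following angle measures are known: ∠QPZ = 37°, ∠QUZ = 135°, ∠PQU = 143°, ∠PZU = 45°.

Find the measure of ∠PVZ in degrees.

∠PVZ = 98°

1. ∠VPZ = 37°  [Q on ray PV]
2. ∠PZV = 45°  [U on ray ZV]
3. ∠PVZ = 98°  [△VPZ]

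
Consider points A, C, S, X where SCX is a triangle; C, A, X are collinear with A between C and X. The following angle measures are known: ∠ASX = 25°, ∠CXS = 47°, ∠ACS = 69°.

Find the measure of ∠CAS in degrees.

∠CAS = 72°

1. ∠AXS = 47°  [A on ray XC]
2. ∠SAX = 108°  [△SAX]
3. ∠CAS = 72°  [linear pair at A on CX]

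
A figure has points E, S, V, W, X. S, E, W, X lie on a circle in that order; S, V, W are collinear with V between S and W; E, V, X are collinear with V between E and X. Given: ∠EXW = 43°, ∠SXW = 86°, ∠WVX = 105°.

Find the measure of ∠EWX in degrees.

∠EWX = 75°

1. ∠SWX = 32°  [△WVX]
2. ∠WSX = 62°  [△SWX]
3. ∠WEX = 62°  [same arc WX]
4. ∠EWX = 75°  [△EWX]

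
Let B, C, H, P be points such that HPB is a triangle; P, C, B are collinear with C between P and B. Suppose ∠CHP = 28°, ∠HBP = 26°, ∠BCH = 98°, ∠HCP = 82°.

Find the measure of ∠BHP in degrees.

∠BHP = 84°

1. ∠CPH = 70°  [△HPC]
2. ∠BPH = 70°  [C on ray PB]
3. ∠BHP = 84°  [△HPB]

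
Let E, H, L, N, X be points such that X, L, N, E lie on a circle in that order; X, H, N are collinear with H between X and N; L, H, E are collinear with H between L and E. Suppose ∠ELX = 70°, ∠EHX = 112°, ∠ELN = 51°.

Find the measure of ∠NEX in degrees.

1. ∠ENX = 70°  [same arc XE]
2. ∠EXN = 51°  [same arc NE]
3. ∠NEX = 59°  [△XNE]

∠NEX = 59°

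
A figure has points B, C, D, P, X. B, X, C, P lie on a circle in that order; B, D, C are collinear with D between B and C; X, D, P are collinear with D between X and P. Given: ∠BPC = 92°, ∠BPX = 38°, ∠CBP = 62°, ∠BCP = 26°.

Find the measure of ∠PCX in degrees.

∠PCX = 64°

1. ∠BXP = 26°  [same arc BP]
2. ∠PBX = 116°  [△BXP]
3. ∠PCX = 64°  [cyclic BXCP, opposite ∠B+∠C]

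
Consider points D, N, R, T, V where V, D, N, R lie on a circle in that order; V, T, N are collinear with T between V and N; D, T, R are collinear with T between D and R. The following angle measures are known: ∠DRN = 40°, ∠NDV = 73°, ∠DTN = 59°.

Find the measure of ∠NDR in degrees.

1. ∠DVN = 40°  [same arc DN]
2. ∠DNV = 67°  [△VDN]
3. ∠NDR = 54°  [△DTN]

∠NDR = 54°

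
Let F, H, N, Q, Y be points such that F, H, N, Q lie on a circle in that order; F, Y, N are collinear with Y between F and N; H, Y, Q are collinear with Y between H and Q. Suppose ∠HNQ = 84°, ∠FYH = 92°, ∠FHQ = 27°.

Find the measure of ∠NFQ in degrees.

∠NFQ = 35°

1. ∠HFQ = 96°  [cyclic FHNQ, opposite ∠F+∠N]
2. ∠NYQ = 92°  [vertical angles at Y]
3. ∠FQH = 57°  [△FHQ]
4. ∠FYQ = 88°  [linear pair at Y on FN]
5. ∠NFQ = 35°  [△FYQ]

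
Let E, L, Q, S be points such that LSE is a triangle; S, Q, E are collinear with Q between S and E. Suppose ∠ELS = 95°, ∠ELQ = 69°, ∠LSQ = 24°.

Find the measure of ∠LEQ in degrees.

∠LEQ = 61°

1. ∠ESL = 24°  [Q on ray SE]
2. ∠LES = 61°  [△LSE]
3. ∠LEQ = 61°  [Q on ray ES]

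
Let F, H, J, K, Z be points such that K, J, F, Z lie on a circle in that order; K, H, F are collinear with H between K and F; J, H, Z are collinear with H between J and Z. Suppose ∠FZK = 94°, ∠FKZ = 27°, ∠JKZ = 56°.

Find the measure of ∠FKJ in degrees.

1. ∠FJZ = 27°  [same arc FZ]
2. ∠JFZ = 124°  [cyclic KJFZ, opposite ∠K+∠F]
3. ∠FZJ = 29°  [△JFZ]
4. ∠FKJ = 29°  [same arc JF]

∠FKJ = 29°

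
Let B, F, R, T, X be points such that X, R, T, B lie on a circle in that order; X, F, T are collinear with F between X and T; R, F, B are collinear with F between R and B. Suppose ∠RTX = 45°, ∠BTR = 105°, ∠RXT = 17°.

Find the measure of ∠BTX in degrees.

∠BTX = 60°

1. ∠RBX = 45°  [same arc XR]
2. ∠BXR = 75°  [cyclic XRTB, opposite ∠X+∠T]
3. ∠BRX = 60°  [△XRB]
4. ∠BTX = 60°  [same arc XB]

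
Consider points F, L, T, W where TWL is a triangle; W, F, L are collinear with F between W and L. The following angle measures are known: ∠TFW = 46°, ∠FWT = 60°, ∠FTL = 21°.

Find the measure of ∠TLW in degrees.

1. ∠LFT = 134°  [linear pair at F on WL]
2. ∠FLT = 25°  [△TFL]
3. ∠TLW = 25°  [F on ray LW]

∠TLW = 25°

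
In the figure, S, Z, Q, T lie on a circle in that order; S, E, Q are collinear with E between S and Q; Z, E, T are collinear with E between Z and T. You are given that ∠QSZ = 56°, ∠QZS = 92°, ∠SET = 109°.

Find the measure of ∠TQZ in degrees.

∠TQZ = 85°

1. ∠QTZ = 56°  [same arc ZQ]
2. ∠SQZ = 32°  [△SZQ]
3. ∠QEZ = 109°  [vertical angles at E]
4. ∠QZT = 39°  [△ZEQ]
5. ∠TQZ = 85°  [△ZQT]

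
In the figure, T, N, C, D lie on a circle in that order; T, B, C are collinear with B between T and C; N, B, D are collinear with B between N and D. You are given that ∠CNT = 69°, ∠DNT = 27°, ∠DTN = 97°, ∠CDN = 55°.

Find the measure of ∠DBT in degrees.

1. ∠CDT = 111°  [cyclic TNCD, opposite ∠N+∠D]
2. ∠DCT = 27°  [same arc TD]
3. ∠NDT = 56°  [△TND]
4. ∠CTD = 42°  [△TCD]
5. ∠DBT = 82°  [△TBD]

∠DBT = 82°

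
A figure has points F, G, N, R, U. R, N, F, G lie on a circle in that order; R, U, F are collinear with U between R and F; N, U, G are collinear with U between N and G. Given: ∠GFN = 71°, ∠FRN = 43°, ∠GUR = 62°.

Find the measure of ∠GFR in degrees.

∠GFR = 19°

1. ∠FGN = 43°  [same arc NF]
2. ∠FUG = 118°  [linear pair at U on RF]
3. ∠GFR = 19°  [△FUG]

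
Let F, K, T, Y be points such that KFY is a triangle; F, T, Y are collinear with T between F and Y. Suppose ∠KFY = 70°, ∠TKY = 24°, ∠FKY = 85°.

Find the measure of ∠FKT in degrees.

1. ∠FYK = 25°  [△KFY]
2. ∠KFT = 70°  [T on ray FY]
3. ∠KYT = 25°  [T on ray YF]
4. ∠KTY = 131°  [△KTY]
5. ∠FTK = 49°  [linear pair at T on FY]
6. ∠FKT = 61°  [△KFT]

∠FKT = 61°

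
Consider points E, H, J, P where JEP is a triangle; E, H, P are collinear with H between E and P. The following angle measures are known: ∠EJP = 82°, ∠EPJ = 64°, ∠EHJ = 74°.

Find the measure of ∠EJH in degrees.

1. ∠JEP = 34°  [△JEP]
2. ∠HEJ = 34°  [H on ray EP]
3. ∠EJH = 72°  [△JEH]

∠EJH = 72°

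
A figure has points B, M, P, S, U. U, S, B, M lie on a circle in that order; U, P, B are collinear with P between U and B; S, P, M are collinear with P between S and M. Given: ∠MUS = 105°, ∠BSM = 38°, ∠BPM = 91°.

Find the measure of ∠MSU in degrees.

∠MSU = 22°

1. ∠MBS = 75°  [cyclic USBM, opposite ∠U+∠B]
2. ∠BMS = 67°  [△SBM]
3. ∠SPU = 91°  [vertical angles at P]
4. ∠BUS = 67°  [same arc SB]
5. ∠MSU = 22°  [△UPS]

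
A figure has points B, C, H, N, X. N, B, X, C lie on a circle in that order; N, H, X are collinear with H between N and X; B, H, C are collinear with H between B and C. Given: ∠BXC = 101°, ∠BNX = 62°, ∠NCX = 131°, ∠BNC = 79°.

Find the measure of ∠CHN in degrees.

1. ∠BCX = 62°  [same arc BX]
2. ∠NBX = 49°  [cyclic NBXC, opposite ∠B+∠C]
3. ∠CBX = 17°  [△BXC]
4. ∠BXN = 69°  [△NBX]
5. ∠CNX = 17°  [same arc XC]
6. ∠BCN = 69°  [same arc NB]
7. ∠CHN = 94°  [△NHC]

∠CHN = 94°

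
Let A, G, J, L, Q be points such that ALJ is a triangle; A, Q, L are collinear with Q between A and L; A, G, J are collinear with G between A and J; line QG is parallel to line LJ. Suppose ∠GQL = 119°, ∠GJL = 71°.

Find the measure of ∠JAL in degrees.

1. ∠AQG = 61°  [linear pair at Q on AL]
2. ∠AJL = 71°  [G on ray JA]
3. ∠ALJ = 61°  [QG∥LJ, corresponding at Q]
4. ∠JAL = 48°  [△ALJ]

∠JAL = 48°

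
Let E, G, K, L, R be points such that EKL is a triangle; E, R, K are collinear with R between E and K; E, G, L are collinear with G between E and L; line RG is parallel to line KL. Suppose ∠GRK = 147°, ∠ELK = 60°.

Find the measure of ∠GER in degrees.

∠GER = 87°

1. ∠ERG = 33°  [linear pair at R on EK]
2. ∠EGR = 60°  [RG∥KL, corresponding at G]
3. ∠GER = 87°  [△ERG]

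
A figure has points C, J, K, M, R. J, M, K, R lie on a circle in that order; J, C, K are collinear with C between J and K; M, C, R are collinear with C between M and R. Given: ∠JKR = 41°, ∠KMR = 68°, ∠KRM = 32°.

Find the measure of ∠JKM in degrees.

1. ∠KCR = 107°  [△KCR]
2. ∠KJR = 68°  [same arc KR]
3. ∠JCR = 73°  [linear pair at C on JK]
4. ∠JRM = 39°  [△JCR]
5. ∠JKM = 39°  [same arc JM]

∠JKM = 39°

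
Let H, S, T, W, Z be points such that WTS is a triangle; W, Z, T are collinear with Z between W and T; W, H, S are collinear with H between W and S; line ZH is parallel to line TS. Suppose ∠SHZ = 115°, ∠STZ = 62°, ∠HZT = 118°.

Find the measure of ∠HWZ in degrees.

∠HWZ = 53°

1. ∠WHZ = 65°  [linear pair at H on WS]
2. ∠HZW = 62°  [linear pair at Z on WT]
3. ∠HWZ = 53°  [△WZH]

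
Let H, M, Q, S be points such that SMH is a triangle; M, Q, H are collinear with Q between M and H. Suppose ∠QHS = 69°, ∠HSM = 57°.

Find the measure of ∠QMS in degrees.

∠QMS = 54°

1. ∠MHS = 69°  [Q on ray HM]
2. ∠HMS = 54°  [△SMH]
3. ∠QMS = 54°  [Q on ray MH]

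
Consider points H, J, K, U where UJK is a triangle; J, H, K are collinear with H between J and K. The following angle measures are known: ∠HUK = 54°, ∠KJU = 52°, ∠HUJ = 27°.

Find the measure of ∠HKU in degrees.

∠HKU = 47°

1. ∠HJU = 52°  [H on ray JK]
2. ∠JHU = 101°  [△UJH]
3. ∠KHU = 79°  [linear pair at H on JK]
4. ∠HKU = 47°  [△UHK]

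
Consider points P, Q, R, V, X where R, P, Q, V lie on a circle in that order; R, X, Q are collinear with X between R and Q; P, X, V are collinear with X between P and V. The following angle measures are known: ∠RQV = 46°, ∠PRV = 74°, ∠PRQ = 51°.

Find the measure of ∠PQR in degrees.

1. ∠RPV = 46°  [same arc RV]
2. ∠PVR = 60°  [△RPV]
3. ∠PQR = 60°  [same arc RP]

∠PQR = 60°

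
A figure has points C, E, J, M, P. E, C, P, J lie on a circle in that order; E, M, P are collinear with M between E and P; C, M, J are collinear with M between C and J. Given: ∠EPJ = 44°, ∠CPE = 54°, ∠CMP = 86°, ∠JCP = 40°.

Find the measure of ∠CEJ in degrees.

1. ∠ECJ = 44°  [same arc EJ]
2. ∠CJE = 54°  [same arc EC]
3. ∠CEJ = 82°  [△ECJ]

∠CEJ = 82°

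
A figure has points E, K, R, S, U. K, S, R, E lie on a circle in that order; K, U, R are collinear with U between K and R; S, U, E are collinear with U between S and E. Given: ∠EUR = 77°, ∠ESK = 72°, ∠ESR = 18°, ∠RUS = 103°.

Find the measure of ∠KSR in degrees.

1. ∠KUS = 77°  [vertical angles at U]
2. ∠RKS = 31°  [△KUS]
3. ∠KRS = 59°  [△SUR]
4. ∠KSR = 90°  [△KSR]

∠KSR = 90°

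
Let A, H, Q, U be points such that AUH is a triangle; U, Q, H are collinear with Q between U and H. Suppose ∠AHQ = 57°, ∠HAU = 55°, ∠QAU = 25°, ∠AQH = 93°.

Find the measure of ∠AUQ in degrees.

∠AUQ = 68°

1. ∠AHU = 57°  [Q on ray HU]
2. ∠AUH = 68°  [△AUH]
3. ∠AUQ = 68°  [Q on ray UH]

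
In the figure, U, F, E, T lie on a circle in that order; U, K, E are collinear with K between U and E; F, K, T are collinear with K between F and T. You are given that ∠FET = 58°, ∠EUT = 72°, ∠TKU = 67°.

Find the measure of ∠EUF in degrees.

1. ∠FUT = 122°  [cyclic UFET, opposite ∠U+∠E]
2. ∠FTU = 41°  [△UKT]
3. ∠EKF = 67°  [vertical angles at K]
4. ∠TFU = 17°  [△UFT]
5. ∠FKU = 113°  [linear pair at K on UE]
6. ∠EUF = 50°  [△UKF]

∠EUF = 50°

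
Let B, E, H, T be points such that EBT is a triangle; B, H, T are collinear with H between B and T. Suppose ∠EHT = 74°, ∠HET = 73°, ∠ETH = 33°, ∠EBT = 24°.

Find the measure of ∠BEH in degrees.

∠BEH = 50°

1. ∠BHE = 106°  [linear pair at H on BT]
2. ∠EBH = 24°  [H on ray BT]
3. ∠BEH = 50°  [△EBH]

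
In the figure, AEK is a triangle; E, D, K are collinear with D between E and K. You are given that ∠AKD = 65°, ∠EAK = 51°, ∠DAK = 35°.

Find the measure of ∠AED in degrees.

∠AED = 64°

1. ∠AKE = 65°  [D on ray KE]
2. ∠AEK = 64°  [△AEK]
3. ∠AED = 64°  [D on ray EK]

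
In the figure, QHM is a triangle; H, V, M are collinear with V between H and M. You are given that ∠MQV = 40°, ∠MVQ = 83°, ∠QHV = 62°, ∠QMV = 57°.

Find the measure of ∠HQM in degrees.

∠HQM = 61°

1. ∠MHQ = 62°  [V on ray HM]
2. ∠HMQ = 57°  [V on ray MH]
3. ∠HQM = 61°  [△QHM]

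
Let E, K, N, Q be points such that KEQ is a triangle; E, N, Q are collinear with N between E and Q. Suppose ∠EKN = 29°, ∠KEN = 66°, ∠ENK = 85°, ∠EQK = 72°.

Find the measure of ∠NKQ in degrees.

∠NKQ = 13°

1. ∠KNQ = 95°  [linear pair at N on EQ]
2. ∠KQN = 72°  [N on ray QE]
3. ∠NKQ = 13°  [△KNQ]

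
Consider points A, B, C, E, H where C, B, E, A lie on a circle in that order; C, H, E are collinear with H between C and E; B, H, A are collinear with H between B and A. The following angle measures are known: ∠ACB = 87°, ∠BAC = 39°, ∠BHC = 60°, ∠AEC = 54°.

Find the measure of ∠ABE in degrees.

1. ∠AEB = 93°  [cyclic CBEA, opposite ∠C+∠E]
2. ∠AHE = 60°  [vertical angles at H]
3. ∠BAE = 66°  [△EHA]
4. ∠ABE = 21°  [△BEA]

∠ABE = 21°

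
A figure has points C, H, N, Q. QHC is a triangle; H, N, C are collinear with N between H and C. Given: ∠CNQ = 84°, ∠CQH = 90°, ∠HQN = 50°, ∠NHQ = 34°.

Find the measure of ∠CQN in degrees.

∠CQN = 40°

1. ∠CHQ = 34°  [N on ray HC]
2. ∠HCQ = 56°  [△QHC]
3. ∠NCQ = 56°  [N on ray CH]
4. ∠CQN = 40°  [△QNC]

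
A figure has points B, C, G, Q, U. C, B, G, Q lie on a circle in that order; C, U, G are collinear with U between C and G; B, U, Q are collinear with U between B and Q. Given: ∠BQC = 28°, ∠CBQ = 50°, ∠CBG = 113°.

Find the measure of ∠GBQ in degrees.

∠GBQ = 63°

1. ∠BGC = 28°  [same arc CB]
2. ∠BCQ = 102°  [△CBQ]
3. ∠BCG = 39°  [△CBG]
4. ∠BGQ = 78°  [cyclic CBGQ, opposite ∠C+∠G]
5. ∠BQG = 39°  [same arc BG]
6. ∠GBQ = 63°  [△BGQ]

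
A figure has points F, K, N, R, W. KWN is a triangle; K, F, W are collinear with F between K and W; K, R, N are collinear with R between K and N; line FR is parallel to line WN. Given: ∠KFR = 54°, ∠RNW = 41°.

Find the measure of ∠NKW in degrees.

∠NKW = 85°

1. ∠KWN = 54°  [FR∥WN, corresponding at F]
2. ∠KNW = 41°  [R on ray NK]
3. ∠NKW = 85°  [△KWN]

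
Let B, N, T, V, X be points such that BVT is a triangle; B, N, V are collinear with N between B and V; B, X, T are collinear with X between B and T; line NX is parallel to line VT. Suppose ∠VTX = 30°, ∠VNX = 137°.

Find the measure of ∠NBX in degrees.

∠NBX = 107°

1. ∠BTV = 30°  [X on ray TB]
2. ∠BNX = 43°  [linear pair at N on BV]
3. ∠BXN = 30°  [NX∥VT, corresponding at X]
4. ∠NBX = 107°  [△BNX]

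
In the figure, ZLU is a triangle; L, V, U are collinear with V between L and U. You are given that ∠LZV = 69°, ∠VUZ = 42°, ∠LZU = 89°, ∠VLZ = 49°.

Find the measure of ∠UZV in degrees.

∠UZV = 20°

1. ∠LVZ = 62°  [△ZLV]
2. ∠UVZ = 118°  [linear pair at V on LU]
3. ∠UZV = 20°  [△ZVU]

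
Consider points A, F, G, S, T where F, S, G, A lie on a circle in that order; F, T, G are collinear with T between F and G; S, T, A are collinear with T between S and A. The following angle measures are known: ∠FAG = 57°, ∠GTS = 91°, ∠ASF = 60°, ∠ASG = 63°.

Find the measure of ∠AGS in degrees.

1. ∠ATF = 91°  [vertical angles at T]
2. ∠AGF = 60°  [same arc FA]
3. ∠ATG = 89°  [linear pair at T on FG]
4. ∠GAS = 31°  [△GTA]
5. ∠AGS = 86°  [△SGA]

∠AGS = 86°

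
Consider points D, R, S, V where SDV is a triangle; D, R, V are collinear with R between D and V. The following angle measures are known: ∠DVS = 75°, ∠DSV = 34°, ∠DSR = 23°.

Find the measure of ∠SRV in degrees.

∠SRV = 94°

1. ∠SDV = 71°  [△SDV]
2. ∠RDS = 71°  [R on ray DV]
3. ∠DRS = 86°  [△SDR]
4. ∠SRV = 94°  [linear pair at R on DV]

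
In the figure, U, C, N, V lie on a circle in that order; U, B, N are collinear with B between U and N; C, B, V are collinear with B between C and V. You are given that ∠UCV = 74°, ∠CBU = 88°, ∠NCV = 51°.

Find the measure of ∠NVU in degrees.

∠NVU = 55°

1. ∠UNV = 74°  [same arc UV]
2. ∠NUV = 51°  [same arc NV]
3. ∠NVU = 55°  [△UNV]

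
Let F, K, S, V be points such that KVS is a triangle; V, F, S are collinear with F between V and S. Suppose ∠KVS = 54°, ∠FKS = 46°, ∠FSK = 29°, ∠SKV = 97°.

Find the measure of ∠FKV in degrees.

1. ∠FVK = 54°  [F on ray VS]
2. ∠KFS = 105°  [△KFS]
3. ∠KFV = 75°  [linear pair at F on VS]
4. ∠FKV = 51°  [△KVF]

∠FKV = 51°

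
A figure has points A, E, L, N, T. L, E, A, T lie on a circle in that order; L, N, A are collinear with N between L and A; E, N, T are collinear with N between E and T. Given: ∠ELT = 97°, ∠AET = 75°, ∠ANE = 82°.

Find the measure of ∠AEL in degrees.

∠AEL = 135°

1. ∠EAT = 83°  [cyclic LEAT, opposite ∠L+∠A]
2. ∠ATE = 22°  [△EAT]
3. ∠EAL = 23°  [△ENA]
4. ∠ALE = 22°  [same arc EA]
5. ∠AEL = 135°  [△LEA]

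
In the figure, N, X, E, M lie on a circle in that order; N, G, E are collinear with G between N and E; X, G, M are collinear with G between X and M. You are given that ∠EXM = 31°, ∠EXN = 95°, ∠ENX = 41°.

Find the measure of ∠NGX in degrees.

∠NGX = 75°

1. ∠NEX = 44°  [△NXE]
2. ∠EGX = 105°  [△XGE]
3. ∠NGX = 75°  [linear pair at G on NE]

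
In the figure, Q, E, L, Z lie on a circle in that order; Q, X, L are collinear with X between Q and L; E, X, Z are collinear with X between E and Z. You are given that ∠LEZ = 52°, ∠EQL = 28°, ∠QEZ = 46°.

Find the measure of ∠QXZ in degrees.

1. ∠EZL = 28°  [same arc EL]
2. ∠QLZ = 46°  [same arc QZ]
3. ∠LXZ = 106°  [△LXZ]
4. ∠QXZ = 74°  [linear pair at X on QL]

∠QXZ = 74°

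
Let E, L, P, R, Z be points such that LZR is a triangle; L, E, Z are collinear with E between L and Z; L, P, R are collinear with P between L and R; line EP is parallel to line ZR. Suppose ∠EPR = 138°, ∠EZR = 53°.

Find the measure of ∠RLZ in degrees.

∠RLZ = 85°

1. ∠EPL = 42°  [linear pair at P on LR]
2. ∠LZR = 53°  [E on ray ZL]
3. ∠LRZ = 42°  [EP∥ZR, corresponding at P]
4. ∠RLZ = 85°  [△LZR]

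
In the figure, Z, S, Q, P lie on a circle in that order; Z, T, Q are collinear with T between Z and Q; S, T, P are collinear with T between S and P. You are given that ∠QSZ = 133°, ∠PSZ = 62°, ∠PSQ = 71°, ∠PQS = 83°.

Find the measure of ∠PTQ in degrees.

1. ∠PQZ = 62°  [same arc ZP]
2. ∠QPS = 26°  [△SQP]
3. ∠PTQ = 92°  [△QTP]

∠PTQ = 92°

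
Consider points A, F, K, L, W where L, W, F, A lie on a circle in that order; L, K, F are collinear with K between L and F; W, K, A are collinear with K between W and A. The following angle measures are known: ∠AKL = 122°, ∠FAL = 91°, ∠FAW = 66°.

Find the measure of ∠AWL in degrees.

1. ∠FKW = 122°  [vertical angles at K]
2. ∠FLW = 66°  [same arc WF]
3. ∠LKW = 58°  [linear pair at K on LF]
4. ∠AWL = 56°  [△LKW]

∠AWL = 56°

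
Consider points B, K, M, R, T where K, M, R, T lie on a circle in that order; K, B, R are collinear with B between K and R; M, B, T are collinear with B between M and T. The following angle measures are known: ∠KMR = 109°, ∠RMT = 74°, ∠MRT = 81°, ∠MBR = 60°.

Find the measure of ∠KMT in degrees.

∠KMT = 35°

1. ∠RKT = 74°  [same arc RT]
2. ∠MKT = 99°  [cyclic KMRT, opposite ∠K+∠R]
3. ∠KBT = 60°  [vertical angles at B]
4. ∠KTM = 46°  [△KBT]
5. ∠KMT = 35°  [△KMT]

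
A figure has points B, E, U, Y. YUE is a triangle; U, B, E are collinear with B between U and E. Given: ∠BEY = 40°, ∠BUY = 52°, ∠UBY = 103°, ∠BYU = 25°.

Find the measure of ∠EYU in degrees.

1. ∠UEY = 40°  [B on ray EU]
2. ∠EUY = 52°  [B on ray UE]
3. ∠EYU = 88°  [△YUE]

∠EYU = 88°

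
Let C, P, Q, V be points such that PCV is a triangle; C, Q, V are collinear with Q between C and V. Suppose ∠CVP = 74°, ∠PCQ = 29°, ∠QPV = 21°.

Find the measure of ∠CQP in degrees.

∠CQP = 95°

1. ∠PVQ = 74°  [Q on ray VC]
2. ∠PQV = 85°  [△PQV]
3. ∠CQP = 95°  [linear pair at Q on CV]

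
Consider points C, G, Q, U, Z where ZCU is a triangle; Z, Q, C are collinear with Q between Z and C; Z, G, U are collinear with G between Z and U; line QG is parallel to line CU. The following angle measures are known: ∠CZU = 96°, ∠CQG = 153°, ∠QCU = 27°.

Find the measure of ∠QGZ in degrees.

∠QGZ = 57°

1. ∠GZQ = 96°  [Q on ZC, G on ZU]
2. ∠GQZ = 27°  [linear pair at Q on ZC]
3. ∠QGZ = 57°  [△ZQG]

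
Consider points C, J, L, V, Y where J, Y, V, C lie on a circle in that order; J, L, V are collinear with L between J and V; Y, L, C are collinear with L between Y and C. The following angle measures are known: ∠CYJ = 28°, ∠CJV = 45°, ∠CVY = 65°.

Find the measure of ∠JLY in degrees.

∠JLY = 82°

1. ∠CVJ = 28°  [same arc JC]
2. ∠CYV = 45°  [same arc VC]
3. ∠VCY = 70°  [△YVC]
4. ∠CLV = 82°  [△VLC]
5. ∠JLY = 82°  [vertical angles at L]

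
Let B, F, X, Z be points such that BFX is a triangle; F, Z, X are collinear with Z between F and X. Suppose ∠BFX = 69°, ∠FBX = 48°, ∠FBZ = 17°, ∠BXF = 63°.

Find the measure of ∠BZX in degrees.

∠BZX = 86°

1. ∠BFZ = 69°  [Z on ray FX]
2. ∠BZF = 94°  [△BFZ]
3. ∠BZX = 86°  [linear pair at Z on FX]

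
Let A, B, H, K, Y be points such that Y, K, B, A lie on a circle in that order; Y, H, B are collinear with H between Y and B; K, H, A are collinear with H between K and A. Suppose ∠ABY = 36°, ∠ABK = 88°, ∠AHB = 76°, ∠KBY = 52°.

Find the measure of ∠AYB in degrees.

1. ∠BAK = 68°  [△BHA]
2. ∠AKB = 24°  [△KBA]
3. ∠AYB = 24°  [same arc BA]

∠AYB = 24°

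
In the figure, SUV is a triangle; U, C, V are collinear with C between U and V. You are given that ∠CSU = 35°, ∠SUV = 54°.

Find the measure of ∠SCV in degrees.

∠SCV = 89°

1. ∠CUS = 54°  [C on ray UV]
2. ∠SCU = 91°  [△SUC]
3. ∠SCV = 89°  [linear pair at C on UV]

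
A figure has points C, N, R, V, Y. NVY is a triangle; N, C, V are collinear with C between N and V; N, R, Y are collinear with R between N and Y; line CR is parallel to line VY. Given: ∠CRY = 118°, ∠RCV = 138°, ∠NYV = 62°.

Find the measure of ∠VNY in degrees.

1. ∠CRN = 62°  [linear pair at R on NY]
2. ∠NCR = 42°  [linear pair at C on NV]
3. ∠CNR = 76°  [△NCR]
4. ∠VNY = 76°  [C on NV, R on NY]

∠VNY = 76°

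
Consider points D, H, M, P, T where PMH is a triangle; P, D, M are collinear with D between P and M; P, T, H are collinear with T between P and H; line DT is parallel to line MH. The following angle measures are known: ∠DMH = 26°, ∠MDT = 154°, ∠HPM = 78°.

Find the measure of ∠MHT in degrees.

1. ∠HMP = 26°  [D on ray MP]
2. ∠MHP = 76°  [△PMH]
3. ∠MHT = 76°  [T on ray HP]

∠MHT = 76°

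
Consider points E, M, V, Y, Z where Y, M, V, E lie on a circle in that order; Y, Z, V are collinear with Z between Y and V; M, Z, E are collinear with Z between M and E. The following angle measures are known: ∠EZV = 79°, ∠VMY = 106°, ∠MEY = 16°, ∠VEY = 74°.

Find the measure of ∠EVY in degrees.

1. ∠EZY = 101°  [linear pair at Z on YV]
2. ∠EYV = 63°  [△YZE]
3. ∠EVY = 43°  [△YVE]

∠EVY = 43°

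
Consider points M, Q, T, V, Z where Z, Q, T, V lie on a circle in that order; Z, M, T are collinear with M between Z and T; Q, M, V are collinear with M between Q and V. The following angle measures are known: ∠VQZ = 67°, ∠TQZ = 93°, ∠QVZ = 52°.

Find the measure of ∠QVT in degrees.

1. ∠VTZ = 67°  [same arc ZV]
2. ∠QZV = 61°  [△ZQV]
3. ∠TVZ = 87°  [cyclic ZQTV, opposite ∠Q+∠V]
4. ∠TZV = 26°  [△ZTV]
5. ∠QTV = 119°  [cyclic ZQTV, opposite ∠Z+∠T]
6. ∠TQV = 26°  [same arc TV]
7. ∠QVT = 35°  [△QTV]

∠QVT = 35°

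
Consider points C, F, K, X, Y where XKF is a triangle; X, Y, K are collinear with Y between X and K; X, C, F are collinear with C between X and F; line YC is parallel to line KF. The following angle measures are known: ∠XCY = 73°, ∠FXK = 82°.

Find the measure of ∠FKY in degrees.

∠FKY = 25°

1. ∠KFX = 73°  [YC∥KF, corresponding at C]
2. ∠FKX = 25°  [△XKF]
3. ∠FKY = 25°  [Y on ray KX]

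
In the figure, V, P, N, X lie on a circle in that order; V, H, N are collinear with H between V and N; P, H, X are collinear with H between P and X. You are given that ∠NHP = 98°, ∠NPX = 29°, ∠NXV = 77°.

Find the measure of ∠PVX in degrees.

∠PVX = 53°

1. ∠VHX = 98°  [vertical angles at H]
2. ∠NVX = 29°  [same arc NX]
3. ∠VNX = 74°  [△VNX]
4. ∠PXV = 53°  [△VHX]
5. ∠VPX = 74°  [same arc VX]
6. ∠PVX = 53°  [△VPX]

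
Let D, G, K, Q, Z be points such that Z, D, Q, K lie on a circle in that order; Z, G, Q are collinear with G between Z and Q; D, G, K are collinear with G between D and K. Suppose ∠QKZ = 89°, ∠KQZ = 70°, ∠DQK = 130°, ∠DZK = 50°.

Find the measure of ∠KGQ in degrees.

∠KGQ = 81°

1. ∠KZQ = 21°  [△ZQK]
2. ∠KDZ = 70°  [same arc ZK]
3. ∠DKZ = 60°  [△ZDK]
4. ∠KGZ = 99°  [△ZGK]
5. ∠KGQ = 81°  [linear pair at G on ZQ]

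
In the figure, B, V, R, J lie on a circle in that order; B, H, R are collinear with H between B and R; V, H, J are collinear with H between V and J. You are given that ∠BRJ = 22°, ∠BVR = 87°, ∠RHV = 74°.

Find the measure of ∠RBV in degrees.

1. ∠BVJ = 22°  [same arc BJ]
2. ∠BHV = 106°  [linear pair at H on BR]
3. ∠RBV = 52°  [△BHV]

∠RBV = 52°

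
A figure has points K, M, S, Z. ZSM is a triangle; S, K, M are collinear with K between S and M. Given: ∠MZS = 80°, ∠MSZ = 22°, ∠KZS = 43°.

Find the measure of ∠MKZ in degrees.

∠MKZ = 65°

1. ∠KSZ = 22°  [K on ray SM]
2. ∠SKZ = 115°  [△ZSK]
3. ∠MKZ = 65°  [linear pair at K on SM]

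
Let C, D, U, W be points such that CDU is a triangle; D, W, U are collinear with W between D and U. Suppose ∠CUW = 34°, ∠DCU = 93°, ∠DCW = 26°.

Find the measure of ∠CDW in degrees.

1. ∠CUD = 34°  [W on ray UD]
2. ∠CDU = 53°  [△CDU]
3. ∠CDW = 53°  [W on ray DU]

∠CDW = 53°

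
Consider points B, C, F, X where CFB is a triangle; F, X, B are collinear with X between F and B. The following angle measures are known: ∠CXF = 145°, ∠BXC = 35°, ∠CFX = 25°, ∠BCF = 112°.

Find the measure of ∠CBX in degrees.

1. ∠BFC = 25°  [X on ray FB]
2. ∠CBF = 43°  [△CFB]
3. ∠CBX = 43°  [X on ray BF]

∠CBX = 43°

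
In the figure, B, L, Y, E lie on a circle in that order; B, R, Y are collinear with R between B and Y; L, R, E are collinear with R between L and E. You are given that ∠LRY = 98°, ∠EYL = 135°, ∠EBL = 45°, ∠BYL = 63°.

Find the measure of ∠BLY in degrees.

1. ∠ELY = 19°  [△LRY]
2. ∠LEY = 26°  [△LYE]
3. ∠LBY = 26°  [same arc LY]
4. ∠BLY = 91°  [△BLY]

∠BLY = 91°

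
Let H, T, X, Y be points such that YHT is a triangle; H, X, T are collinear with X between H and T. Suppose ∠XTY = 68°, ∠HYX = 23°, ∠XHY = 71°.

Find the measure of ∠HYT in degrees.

∠HYT = 41°

1. ∠HTY = 68°  [X on ray TH]
2. ∠THY = 71°  [X on ray HT]
3. ∠HYT = 41°  [△YHT]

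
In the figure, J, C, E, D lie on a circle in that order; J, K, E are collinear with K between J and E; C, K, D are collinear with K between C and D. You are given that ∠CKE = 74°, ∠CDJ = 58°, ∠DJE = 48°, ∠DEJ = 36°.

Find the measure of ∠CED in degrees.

∠CED = 94°

1. ∠DCJ = 36°  [same arc JD]
2. ∠CJD = 86°  [△JCD]
3. ∠CED = 94°  [cyclic JCED, opposite ∠J+∠E]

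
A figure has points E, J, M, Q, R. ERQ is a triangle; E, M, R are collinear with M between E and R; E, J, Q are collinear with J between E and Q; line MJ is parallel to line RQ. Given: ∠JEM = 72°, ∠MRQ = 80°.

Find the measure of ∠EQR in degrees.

∠EQR = 28°

1. ∠QER = 72°  [M on ER, J on EQ]
2. ∠ERQ = 80°  [M on ray RE]
3. ∠EQR = 28°  [△ERQ]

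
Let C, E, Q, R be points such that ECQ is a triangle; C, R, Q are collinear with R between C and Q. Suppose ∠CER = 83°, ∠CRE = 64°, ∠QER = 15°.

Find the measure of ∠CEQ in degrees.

∠CEQ = 98°

1. ∠ECR = 33°  [△ECR]
2. ∠ERQ = 116°  [linear pair at R on CQ]
3. ∠EQR = 49°  [△ERQ]
4. ∠ECQ = 33°  [R on ray CQ]
5. ∠CQE = 49°  [R on ray QC]
6. ∠CEQ = 98°  [△ECQ]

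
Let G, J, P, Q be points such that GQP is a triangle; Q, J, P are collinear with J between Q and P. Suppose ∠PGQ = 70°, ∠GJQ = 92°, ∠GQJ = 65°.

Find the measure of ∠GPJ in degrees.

1. ∠GQP = 65°  [J on ray QP]
2. ∠GPQ = 45°  [△GQP]
3. ∠GPJ = 45°  [J on ray PQ]

∠GPJ = 45°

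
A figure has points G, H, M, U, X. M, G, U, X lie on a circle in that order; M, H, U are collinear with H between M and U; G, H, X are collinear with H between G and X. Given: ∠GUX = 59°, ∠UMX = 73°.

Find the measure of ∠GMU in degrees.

∠GMU = 48°

1. ∠UGX = 73°  [same arc UX]
2. ∠GXU = 48°  [△GUX]
3. ∠GMU = 48°  [same arc GU]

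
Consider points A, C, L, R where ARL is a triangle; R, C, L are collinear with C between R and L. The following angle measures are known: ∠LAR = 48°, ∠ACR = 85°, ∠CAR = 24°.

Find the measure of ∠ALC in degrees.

∠ALC = 61°

1. ∠ARC = 71°  [△ARC]
2. ∠ARL = 71°  [C on ray RL]
3. ∠ALR = 61°  [△ARL]
4. ∠ALC = 61°  [C on ray LR]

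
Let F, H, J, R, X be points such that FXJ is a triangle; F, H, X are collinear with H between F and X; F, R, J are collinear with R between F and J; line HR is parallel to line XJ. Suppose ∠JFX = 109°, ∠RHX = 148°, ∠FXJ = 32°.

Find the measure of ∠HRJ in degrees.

∠HRJ = 141°

1. ∠FJX = 39°  [△FXJ]
2. ∠FRH = 39°  [HR∥XJ, corresponding at R]
3. ∠HRJ = 141°  [linear pair at R on FJ]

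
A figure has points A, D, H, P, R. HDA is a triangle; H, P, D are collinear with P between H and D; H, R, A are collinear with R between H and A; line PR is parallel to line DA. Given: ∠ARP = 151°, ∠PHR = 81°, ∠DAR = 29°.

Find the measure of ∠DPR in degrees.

∠DPR = 110°

1. ∠HRP = 29°  [linear pair at R on HA]
2. ∠HPR = 70°  [△HPR]
3. ∠DPR = 110°  [linear pair at P on HD]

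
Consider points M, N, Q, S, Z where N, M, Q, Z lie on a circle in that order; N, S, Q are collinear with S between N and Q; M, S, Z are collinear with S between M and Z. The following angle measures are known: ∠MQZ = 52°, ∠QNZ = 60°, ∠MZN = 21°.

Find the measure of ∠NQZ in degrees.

∠NQZ = 31°

1. ∠MNZ = 128°  [cyclic NMQZ, opposite ∠N+∠Q]
2. ∠NMZ = 31°  [△NMZ]
3. ∠NQZ = 31°  [same arc NZ]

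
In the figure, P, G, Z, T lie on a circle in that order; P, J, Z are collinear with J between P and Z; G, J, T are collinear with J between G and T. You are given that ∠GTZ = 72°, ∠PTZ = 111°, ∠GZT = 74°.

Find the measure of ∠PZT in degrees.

∠PZT = 35°

1. ∠TGZ = 34°  [△GZT]
2. ∠TPZ = 34°  [same arc ZT]
3. ∠PZT = 35°  [△PZT]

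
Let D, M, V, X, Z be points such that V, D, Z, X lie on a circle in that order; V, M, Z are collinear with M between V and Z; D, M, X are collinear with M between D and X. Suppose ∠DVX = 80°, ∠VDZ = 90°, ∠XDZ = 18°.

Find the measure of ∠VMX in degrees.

∠VMX = 134°

1. ∠DZX = 100°  [cyclic VDZX, opposite ∠V+∠Z]
2. ∠VXZ = 90°  [cyclic VDZX, opposite ∠D+∠X]
3. ∠XVZ = 18°  [same arc ZX]
4. ∠DXZ = 62°  [△DZX]
5. ∠VZX = 72°  [△VZX]
6. ∠XMZ = 46°  [△ZMX]
7. ∠VMX = 134°  [linear pair at M on VZ]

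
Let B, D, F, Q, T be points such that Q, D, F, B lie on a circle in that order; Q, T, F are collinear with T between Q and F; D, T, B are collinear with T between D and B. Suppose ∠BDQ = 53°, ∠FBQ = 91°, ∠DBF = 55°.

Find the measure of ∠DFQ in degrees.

1. ∠FDQ = 89°  [cyclic QDFB, opposite ∠D+∠B]
2. ∠DQF = 55°  [same arc DF]
3. ∠DFQ = 36°  [△QDF]

∠DFQ = 36°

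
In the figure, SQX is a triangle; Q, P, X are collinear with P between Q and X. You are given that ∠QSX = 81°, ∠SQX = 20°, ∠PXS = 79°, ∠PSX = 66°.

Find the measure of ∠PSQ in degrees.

∠PSQ = 15°

1. ∠PQS = 20°  [P on ray QX]
2. ∠SPX = 35°  [△SPX]
3. ∠QPS = 145°  [linear pair at P on QX]
4. ∠PSQ = 15°  [△SQP]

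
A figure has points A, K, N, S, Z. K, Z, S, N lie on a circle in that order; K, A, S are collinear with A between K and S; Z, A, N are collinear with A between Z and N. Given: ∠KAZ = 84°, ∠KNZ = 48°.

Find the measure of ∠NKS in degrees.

1. ∠NAS = 84°  [vertical angles at A]
2. ∠KAN = 96°  [linear pair at A on KS]
3. ∠NKS = 36°  [△KAN]

∠NKS = 36°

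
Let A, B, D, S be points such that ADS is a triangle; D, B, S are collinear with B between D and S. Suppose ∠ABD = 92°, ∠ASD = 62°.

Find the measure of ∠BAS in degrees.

1. ∠ABS = 88°  [linear pair at B on DS]
2. ∠ASB = 62°  [B on ray SD]
3. ∠BAS = 30°  [△ABS]

∠BAS = 30°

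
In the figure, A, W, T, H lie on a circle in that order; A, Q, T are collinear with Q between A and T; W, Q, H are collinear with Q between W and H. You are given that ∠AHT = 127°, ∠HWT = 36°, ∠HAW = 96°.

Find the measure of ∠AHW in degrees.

1. ∠HAT = 36°  [same arc TH]
2. ∠ATH = 17°  [△ATH]
3. ∠AWH = 17°  [same arc AH]
4. ∠AHW = 67°  [△AWH]

∠AHW = 67°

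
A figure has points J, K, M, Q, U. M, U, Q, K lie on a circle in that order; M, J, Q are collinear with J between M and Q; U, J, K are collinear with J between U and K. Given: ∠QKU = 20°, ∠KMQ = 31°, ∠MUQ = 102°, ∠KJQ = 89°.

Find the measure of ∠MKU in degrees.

1. ∠QMU = 20°  [same arc UQ]
2. ∠MQU = 58°  [△MUQ]
3. ∠MKU = 58°  [same arc MU]

∠MKU = 58°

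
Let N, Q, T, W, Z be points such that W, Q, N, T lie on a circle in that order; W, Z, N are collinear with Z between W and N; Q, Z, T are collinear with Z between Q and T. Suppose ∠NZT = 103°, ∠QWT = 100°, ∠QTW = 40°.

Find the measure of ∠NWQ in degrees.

∠NWQ = 37°

1. ∠QZW = 103°  [vertical angles at Z]
2. ∠TQW = 40°  [△WQT]
3. ∠NWQ = 37°  [△WZQ]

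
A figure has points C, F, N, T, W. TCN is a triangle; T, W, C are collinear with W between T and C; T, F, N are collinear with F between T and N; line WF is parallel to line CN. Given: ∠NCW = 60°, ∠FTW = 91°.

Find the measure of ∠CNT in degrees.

1. ∠NCT = 60°  [W on ray CT]
2. ∠CTN = 91°  [W on TC, F on TN]
3. ∠CNT = 29°  [△TCN]

∠CNT = 29°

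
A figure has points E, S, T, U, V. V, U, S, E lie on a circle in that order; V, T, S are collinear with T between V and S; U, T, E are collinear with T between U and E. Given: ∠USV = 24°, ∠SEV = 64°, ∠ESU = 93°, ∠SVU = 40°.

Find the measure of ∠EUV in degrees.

1. ∠UEV = 24°  [same arc VU]
2. ∠EVU = 87°  [cyclic VUSE, opposite ∠V+∠S]
3. ∠EUV = 69°  [△VUE]

∠EUV = 69°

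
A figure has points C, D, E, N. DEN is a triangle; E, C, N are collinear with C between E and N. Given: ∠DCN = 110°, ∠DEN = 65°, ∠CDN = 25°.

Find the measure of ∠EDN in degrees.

1. ∠CND = 45°  [△DCN]
2. ∠DNE = 45°  [C on ray NE]
3. ∠EDN = 70°  [△DEN]

∠EDN = 70°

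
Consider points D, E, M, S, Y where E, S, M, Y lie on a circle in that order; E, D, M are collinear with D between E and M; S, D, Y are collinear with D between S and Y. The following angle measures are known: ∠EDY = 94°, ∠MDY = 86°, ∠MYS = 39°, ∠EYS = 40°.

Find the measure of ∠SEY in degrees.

∠SEY = 85°

1. ∠EDS = 86°  [vertical angles at D]
2. ∠MES = 39°  [same arc SM]
3. ∠ESY = 55°  [△EDS]
4. ∠SEY = 85°  [△ESY]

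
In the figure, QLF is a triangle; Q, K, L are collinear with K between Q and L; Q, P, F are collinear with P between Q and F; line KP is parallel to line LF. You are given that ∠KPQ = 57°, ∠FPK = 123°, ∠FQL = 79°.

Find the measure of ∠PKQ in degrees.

∠PKQ = 44°

1. ∠LFQ = 57°  [KP∥LF, corresponding at P]
2. ∠FLQ = 44°  [△QLF]
3. ∠PKQ = 44°  [KP∥LF, corresponding at K]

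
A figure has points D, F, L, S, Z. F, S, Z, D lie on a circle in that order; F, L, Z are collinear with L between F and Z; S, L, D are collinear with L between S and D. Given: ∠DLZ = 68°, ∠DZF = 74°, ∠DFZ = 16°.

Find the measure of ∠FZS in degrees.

1. ∠FLS = 68°  [vertical angles at L]
2. ∠DSZ = 16°  [same arc ZD]
3. ∠SLZ = 112°  [linear pair at L on FZ]
4. ∠FZS = 52°  [△SLZ]

∠FZS = 52°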